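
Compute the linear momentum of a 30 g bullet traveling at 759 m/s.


p = m*v = 0.03*759 = 22.77 kg·m/s

22.77 kg·m/s


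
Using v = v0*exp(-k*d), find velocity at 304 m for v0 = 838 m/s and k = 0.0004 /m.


v = v0*exp(-k*d) = 838*exp(-0.0004*304) = 742.1 m/s

742.1 m/s


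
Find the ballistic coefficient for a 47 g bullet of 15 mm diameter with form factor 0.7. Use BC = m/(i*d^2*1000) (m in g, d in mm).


BC = m/(i*d^2*1000) = 47/(0.7 * 15^2 * 1000) = 0.0002984

0.0002984


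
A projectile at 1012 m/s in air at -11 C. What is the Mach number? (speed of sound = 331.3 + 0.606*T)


a = 331.3 + 0.606*(-11) = 324.634 m/s
M = v/a = 1012/324.634 = 3.117

3.117


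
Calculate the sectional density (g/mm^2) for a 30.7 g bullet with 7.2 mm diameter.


SD = m/d^2 = 30.7/7.2^2 = 0.5922 g/mm^2

0.5922 g/mm^2


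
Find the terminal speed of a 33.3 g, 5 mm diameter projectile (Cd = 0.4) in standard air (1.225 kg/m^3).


A = pi*(d/2)^2 = pi*(5/2000)^2 = 1.96350e-05 m^2
vt = sqrt(2mg/(Cd*rho*A)) = sqrt(2*0.0333*9.81/(0.4 * 1.225 * 1.96350e-05)) = 260.6 m/s

260.6 m/s


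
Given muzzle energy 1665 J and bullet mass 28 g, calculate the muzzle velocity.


v = sqrt(2*E/m) = sqrt(2*1665/0.028) = 344.9 m/s

344.9 m/s


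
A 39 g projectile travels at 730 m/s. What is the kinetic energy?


E = 0.5*m*v^2 = 0.5*0.039*730^2 = 10392 J

10392 J


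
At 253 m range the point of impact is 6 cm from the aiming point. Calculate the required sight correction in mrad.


1 mrad subtends 1 cm per 10 m of range, so adj = error_cm / (dist_m / 10) = 6 / (253/10) = 0.2372 mrad

0.2372 mrad


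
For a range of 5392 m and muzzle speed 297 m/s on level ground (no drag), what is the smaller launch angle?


sin(2*theta) = R*g/v0^2 = 5392*9.81/297^2 = 0.599661, theta = arcsin(0.599661)/2 = 18.42°

18.42 degrees


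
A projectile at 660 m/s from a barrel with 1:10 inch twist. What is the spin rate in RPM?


twist_m = 10*0.0254 = 0.254 m
spin = v/twist = 660/0.254 = 2598.425 rev/s
RPM = spin*60 = 2598.425*60 ≈ 155906 RPM

155906 RPM


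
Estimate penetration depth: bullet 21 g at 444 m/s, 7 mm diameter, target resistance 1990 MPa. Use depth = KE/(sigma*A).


A = pi*(d/2)^2 = pi*(7/2)^2 = 38.4845 mm^2
E = 0.5*m*v^2 = 0.5*0.021*444^2 = 2069.93 J
depth = E/(sigma*A) = 2069.93 J / (1990 MPa * 38.4845 mm^2) = 2069.93/(1990 * 38.4845) m = 0.0270281 m ≈ 27.03 mm

27.03 mm


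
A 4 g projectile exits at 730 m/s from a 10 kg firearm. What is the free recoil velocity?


v_recoil = m_p * v_p / m_gun = 0.004 * 730 / 10 = 0.292 m/s

0.292 m/s


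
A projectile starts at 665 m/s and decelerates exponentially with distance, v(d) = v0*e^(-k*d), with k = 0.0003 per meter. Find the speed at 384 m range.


v = v0*exp(-k*d) = 665*exp(-0.0003*384) = 592.6 m/s

592.6 m/s


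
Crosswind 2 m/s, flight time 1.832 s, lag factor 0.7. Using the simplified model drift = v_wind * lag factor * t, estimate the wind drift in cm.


drift = v_wind * lag * t = 2 * 0.7 * 1.832 = 2.5648 m ≈ 256.5 cm

256.5 cm


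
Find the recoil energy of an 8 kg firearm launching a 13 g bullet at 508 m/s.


v_r = m_p*v_p/m_gun = 0.013*508/8 = 0.8255 m/s, E_r = 0.5*m_gun*v_r^2 = 0.5*8*0.8255^2 = 2.726 J

2.726 J


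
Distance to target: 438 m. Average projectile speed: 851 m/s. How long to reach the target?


t = d/v = 438/851 = 0.5147 s

0.5147 s


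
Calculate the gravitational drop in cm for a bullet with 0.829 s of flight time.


drop = 0.5*g*t^2 = 0.5*9.81*0.829^2 = 3.37092 m ≈ 337.1 cm

337.1 cm


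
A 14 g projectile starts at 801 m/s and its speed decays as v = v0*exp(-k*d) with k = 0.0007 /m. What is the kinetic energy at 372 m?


v = v0*exp(-k*d) = 801*exp(-0.0007*372) = 617.365 m/s
E = 0.5*m*v^2 = 0.5*0.014*617.365^2 = 2668 J

2668 J


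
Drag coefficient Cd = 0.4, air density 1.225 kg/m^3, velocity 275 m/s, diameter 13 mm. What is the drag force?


A = pi*(d/2)^2 = pi*(13/2000)^2 = 1.32732e-04 m^2
Fd = 0.5*Cd*rho*A*v^2 = 0.5*0.4*1.225*1.32732e-04*275^2 = 2.459 N

2.459 N


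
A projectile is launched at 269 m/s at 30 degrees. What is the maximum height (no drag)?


H = (v0*sin(theta))^2 / (2g) = (269*sin(30°))^2 / (2*9.81) = 922 m

922 m


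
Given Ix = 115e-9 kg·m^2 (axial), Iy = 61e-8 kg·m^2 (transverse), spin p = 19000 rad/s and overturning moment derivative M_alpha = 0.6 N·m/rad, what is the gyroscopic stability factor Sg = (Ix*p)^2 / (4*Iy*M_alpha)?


Sg = Ix^2 * p^2 / (4 * Iy * M_alpha) = (115e-9)^2 * 19000^2 / (4 * 61e-8 * 0.6) = 3.261

3.261


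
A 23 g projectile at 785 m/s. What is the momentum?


p = m*v = 0.023*785 = 18.05 kg·m/s

18.05 kg·m/s


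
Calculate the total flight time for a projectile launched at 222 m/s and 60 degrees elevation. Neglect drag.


T = 2*v0*sin(theta)/g = 2*222*sin(60°)/9.81 = 39.2 s

39.2 s


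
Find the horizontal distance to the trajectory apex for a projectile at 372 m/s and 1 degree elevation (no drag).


R = v0^2*sin(2*theta)/g = 372^2*sin(2*1°)/9.81 = 492.307 m
apex_dist = R/2 = 492.307/2 = 246.2 m

246.2 m


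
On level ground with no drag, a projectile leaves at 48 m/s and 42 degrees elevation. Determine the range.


R = v0^2 * sin(2*theta) / g = 48^2 * sin(2*42°) / 9.81 = 233.6 m

233.6 m


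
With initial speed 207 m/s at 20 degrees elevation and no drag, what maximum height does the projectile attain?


H = (v0*sin(theta))^2 / (2g) = (207*sin(20°))^2 / (2*9.81) = 255.5 m

255.5 m


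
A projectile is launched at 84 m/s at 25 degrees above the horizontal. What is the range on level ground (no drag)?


R = v0^2 * sin(2*theta) / g = 84^2 * sin(2*25°) / 9.81 = 551 m

551 m


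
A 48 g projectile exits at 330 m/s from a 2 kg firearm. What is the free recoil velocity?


v_recoil = m_p * v_p / m_gun = 0.048 * 330 / 2 = 7.92 m/s

7.92 m/s


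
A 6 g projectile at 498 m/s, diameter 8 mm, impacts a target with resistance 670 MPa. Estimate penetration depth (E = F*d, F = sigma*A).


A = pi*(d/2)^2 = pi*(8/2)^2 = 50.2655 mm^2
E = 0.5*m*v^2 = 0.5*0.006*498^2 = 744.012 J
depth = E/(sigma*A) = 744.012 J / (670 MPa * 50.2655 mm^2) = 744.012/(670 * 50.2655) m = 0.022092 m ≈ 22.09 mm

22.09 mm


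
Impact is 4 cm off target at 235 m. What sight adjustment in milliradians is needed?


1 mrad subtends 1 cm per 10 m of range, so adj = error_cm / (dist_m / 10) = 4 / (235/10) = 0.1702 mrad

0.1702 mrad


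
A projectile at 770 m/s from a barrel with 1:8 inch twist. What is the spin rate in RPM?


twist_m = 8*0.0254 = 0.2032 m
spin = v/twist = 770/0.2032 = 3789.37 rev/s
RPM = spin*60 = 3789.37*60 ≈ 227362 RPM

227362 RPM


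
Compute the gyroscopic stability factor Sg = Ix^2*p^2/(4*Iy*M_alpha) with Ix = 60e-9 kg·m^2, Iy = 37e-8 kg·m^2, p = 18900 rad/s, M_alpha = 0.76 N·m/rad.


Sg = Ix^2 * p^2 / (4 * Iy * M_alpha) = (60e-9)^2 * 18900^2 / (4 * 37e-8 * 0.76) = 1.143

1.143


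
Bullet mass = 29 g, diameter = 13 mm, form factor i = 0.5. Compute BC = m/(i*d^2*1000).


BC = m/(i*d^2*1000) = 29/(0.5 * 13^2 * 1000) = 0.0003432

0.0003432


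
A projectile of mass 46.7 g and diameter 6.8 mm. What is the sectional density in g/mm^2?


SD = m/d^2 = 46.7/6.8^2 = 1.01 g/mm^2

1.01 g/mm^2


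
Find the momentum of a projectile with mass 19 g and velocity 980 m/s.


p = m*v = 0.019*980 = 18.62 kg·m/s

18.62 kg·m/s


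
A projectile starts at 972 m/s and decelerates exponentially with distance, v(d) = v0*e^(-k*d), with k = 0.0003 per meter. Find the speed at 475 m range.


v = v0*exp(-k*d) = 972*exp(-0.0003*475) = 842.9 m/s

842.9 m/s


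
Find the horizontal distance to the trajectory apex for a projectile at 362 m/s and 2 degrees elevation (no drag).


R = v0^2*sin(2*theta)/g = 362^2*sin(2*2°)/9.81 = 931.821 m
apex_dist = R/2 = 931.821/2 = 465.9 m

465.9 m


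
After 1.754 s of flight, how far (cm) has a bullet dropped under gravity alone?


drop = 0.5*g*t^2 = 0.5*9.81*1.754^2 = 15.0903 m ≈ 1509 cm

1509 cm


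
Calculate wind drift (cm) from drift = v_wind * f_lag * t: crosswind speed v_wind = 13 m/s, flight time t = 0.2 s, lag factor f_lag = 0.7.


drift = v_wind * lag * t = 13 * 0.7 * 0.2 = 1.82 m ≈ 182 cm

182 cm


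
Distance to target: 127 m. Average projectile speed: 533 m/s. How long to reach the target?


t = d/v = 127/533 = 0.2383 s

0.2383 s


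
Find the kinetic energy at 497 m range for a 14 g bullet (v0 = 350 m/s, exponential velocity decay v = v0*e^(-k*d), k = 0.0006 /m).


v = v0*exp(-k*d) = 350*exp(-0.0006*497) = 259.754 m/s
E = 0.5*m*v^2 = 0.5*0.014*259.754^2 = 472.3 J

472.3 J


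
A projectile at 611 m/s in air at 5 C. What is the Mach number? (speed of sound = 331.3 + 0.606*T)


a = 331.3 + 0.606*(5) = 334.33 m/s
M = v/a = 611/334.33 = 1.828

1.828


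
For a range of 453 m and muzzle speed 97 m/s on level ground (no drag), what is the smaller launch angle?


sin(2*theta) = R*g/v0^2 = 453*9.81/97^2 = 0.472306, theta = arcsin(0.472306)/2 = 14.09°

14.09 degrees


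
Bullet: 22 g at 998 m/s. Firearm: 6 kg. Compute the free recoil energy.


v_r = m_p*v_p/m_gun = 0.022*998/6 = 3.65933 m/s, E_r = 0.5*m_gun*v_r^2 = 0.5*6*3.65933^2 = 40.17 J

40.17 J


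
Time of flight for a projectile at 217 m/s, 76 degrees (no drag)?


T = 2*v0*sin(theta)/g = 2*217*sin(76°)/9.81 = 42.93 s

42.93 s


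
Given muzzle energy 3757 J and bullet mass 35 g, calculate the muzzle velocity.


v = sqrt(2*E/m) = sqrt(2*3757/0.035) = 463.3 m/s

463.3 m/s


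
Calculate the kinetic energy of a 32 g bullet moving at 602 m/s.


E = 0.5*m*v^2 = 0.5*0.032*602^2 = 5798 J

5798 J


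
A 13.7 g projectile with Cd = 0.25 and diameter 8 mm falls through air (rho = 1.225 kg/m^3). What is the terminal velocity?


A = pi*(d/2)^2 = pi*(8/2000)^2 = 5.02655e-05 m^2
vt = sqrt(2mg/(Cd*rho*A)) = sqrt(2*0.0137*9.81/(0.25 * 1.225 * 5.02655e-05)) = 132.1 m/s

132.1 m/s


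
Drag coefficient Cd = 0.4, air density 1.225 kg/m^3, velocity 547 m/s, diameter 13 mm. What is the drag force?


A = pi*(d/2)^2 = pi*(13/2000)^2 = 1.32732e-04 m^2
Fd = 0.5*Cd*rho*A*v^2 = 0.5*0.4*1.225*1.32732e-04*547^2 = 9.73 N

9.73 N


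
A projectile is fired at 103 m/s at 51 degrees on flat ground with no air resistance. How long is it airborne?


T = 2*v0*sin(theta)/g = 2*103*sin(51°)/9.81 = 16.32 s

16.32 s


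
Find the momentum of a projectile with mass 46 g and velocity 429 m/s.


p = m*v = 0.046*429 = 19.73 kg·m/s

19.73 kg·m/s


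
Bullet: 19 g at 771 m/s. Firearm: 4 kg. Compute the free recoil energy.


v_r = m_p*v_p/m_gun = 0.019*771/4 = 3.66225 m/s, E_r = 0.5*m_gun*v_r^2 = 0.5*4*3.66225^2 = 26.82 J

26.82 J


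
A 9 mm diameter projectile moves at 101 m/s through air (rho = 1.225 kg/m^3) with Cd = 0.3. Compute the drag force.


A = pi*(d/2)^2 = pi*(9/2000)^2 = 6.36173e-05 m^2
Fd = 0.5*Cd*rho*A*v^2 = 0.5*0.3*1.225*6.36173e-05*101^2 = 0.1192 N

0.1192 N


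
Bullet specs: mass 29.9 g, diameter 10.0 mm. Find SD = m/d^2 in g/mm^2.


SD = m/d^2 = 29.9/10.0^2 = 0.299 g/mm^2

0.299 g/mm^2


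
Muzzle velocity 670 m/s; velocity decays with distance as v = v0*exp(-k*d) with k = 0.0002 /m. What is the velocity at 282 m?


v = v0*exp(-k*d) = 670*exp(-0.0002*282) = 633.3 m/s

633.3 m/s


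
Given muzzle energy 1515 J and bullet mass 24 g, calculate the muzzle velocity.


v = sqrt(2*E/m) = sqrt(2*1515/0.024) = 355.3 m/s

355.3 m/s


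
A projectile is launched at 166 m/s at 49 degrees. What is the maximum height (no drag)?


H = (v0*sin(theta))^2 / (2g) = (166*sin(49°))^2 / (2*9.81) = 800 m

800 m


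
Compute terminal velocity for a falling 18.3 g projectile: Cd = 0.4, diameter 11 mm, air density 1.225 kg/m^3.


A = pi*(d/2)^2 = pi*(11/2000)^2 = 9.50332e-05 m^2
vt = sqrt(2mg/(Cd*rho*A)) = sqrt(2*0.0183*9.81/(0.4 * 1.225 * 9.50332e-05)) = 87.81 m/s

87.81 m/s


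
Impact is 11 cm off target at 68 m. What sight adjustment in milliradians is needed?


1 mrad subtends 1 cm per 10 m of range, so adj = error_cm / (dist_m / 10) = 11 / (68/10) = 1.618 mrad

1.618 mrad


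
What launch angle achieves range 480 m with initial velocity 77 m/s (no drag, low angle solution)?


sin(2*theta) = R*g/v0^2 = 480*9.81/77^2 = 0.794198, theta = arcsin(0.794198)/2 = 26.29°

26.29 degrees


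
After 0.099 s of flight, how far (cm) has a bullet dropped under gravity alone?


drop = 0.5*g*t^2 = 0.5*9.81*0.099^2 = 0.0480739 m ≈ 4.807 cm

4.807 cm


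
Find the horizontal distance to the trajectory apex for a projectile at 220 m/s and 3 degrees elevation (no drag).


R = v0^2*sin(2*theta)/g = 220^2*sin(2*3°)/9.81 = 515.716 m
apex_dist = R/2 = 515.716/2 = 257.9 m

257.9 m


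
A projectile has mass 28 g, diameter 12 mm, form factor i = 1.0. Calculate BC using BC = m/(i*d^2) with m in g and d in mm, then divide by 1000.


BC = m/(i*d^2*1000) = 28/(1.0 * 12^2 * 1000) = 0.0001944

0.0001944


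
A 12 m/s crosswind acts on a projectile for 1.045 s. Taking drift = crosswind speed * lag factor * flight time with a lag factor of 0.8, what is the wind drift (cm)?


drift = v_wind * lag * t = 12 * 0.8 * 1.045 = 10.032 m ≈ 1003 cm

1003 cm


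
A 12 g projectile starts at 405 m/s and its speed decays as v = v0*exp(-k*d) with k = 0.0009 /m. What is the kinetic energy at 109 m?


v = v0*exp(-k*d) = 405*exp(-0.0009*109) = 367.156 m/s
E = 0.5*m*v^2 = 0.5*0.012*367.156^2 = 808.8 J

808.8 J


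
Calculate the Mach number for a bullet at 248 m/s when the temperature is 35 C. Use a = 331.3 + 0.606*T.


a = 331.3 + 0.606*(35) = 352.51 m/s
M = v/a = 248/352.51 = 0.7035

0.7035


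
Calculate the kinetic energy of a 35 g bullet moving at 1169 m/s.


E = 0.5*m*v^2 = 0.5*0.035*1169^2 = 23915 J

23915 J


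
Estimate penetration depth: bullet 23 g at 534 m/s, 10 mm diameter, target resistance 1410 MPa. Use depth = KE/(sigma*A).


A = pi*(d/2)^2 = pi*(10/2)^2 = 78.5398 mm^2
E = 0.5*m*v^2 = 0.5*0.023*534^2 = 3279.29 J
depth = E/(sigma*A) = 3279.29 J / (1410 MPa * 78.5398 mm^2) = 3279.29/(1410 * 78.5398) m = 0.0296122 m ≈ 29.61 mm

29.61 mm


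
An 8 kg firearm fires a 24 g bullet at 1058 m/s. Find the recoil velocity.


v_recoil = m_p * v_p / m_gun = 0.024 * 1058 / 8 = 3.174 m/s

3.174 m/s


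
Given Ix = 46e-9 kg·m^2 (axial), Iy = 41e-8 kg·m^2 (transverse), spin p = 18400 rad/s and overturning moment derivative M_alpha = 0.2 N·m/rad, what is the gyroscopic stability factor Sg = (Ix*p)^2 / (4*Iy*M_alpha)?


Sg = Ix^2 * p^2 / (4 * Iy * M_alpha) = (46e-9)^2 * 18400^2 / (4 * 41e-8 * 0.2) = 2.184

2.184


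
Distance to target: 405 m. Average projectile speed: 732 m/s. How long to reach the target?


t = d/v = 405/732 = 0.5533 s

0.5533 s


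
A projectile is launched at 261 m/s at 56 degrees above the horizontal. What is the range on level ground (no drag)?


R = v0^2 * sin(2*theta) / g = 261^2 * sin(2*56°) / 9.81 = 6438 m

6438 m


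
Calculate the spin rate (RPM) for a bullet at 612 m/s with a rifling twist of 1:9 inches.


twist_m = 9*0.0254 = 0.2286 m
spin = v/twist = 612/0.2286 = 2677.165 rev/s
RPM = spin*60 = 2677.165*60 ≈ 160630 RPM

160630 RPM


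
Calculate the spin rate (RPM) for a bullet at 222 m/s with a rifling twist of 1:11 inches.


twist_m = 11*0.0254 = 0.2794 m
spin = v/twist = 222/0.2794 = 794.5598 rev/s
RPM = spin*60 = 794.5598*60 ≈ 47674 RPM

47674 RPM


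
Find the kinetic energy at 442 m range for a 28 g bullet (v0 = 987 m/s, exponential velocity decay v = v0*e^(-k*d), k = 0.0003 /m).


v = v0*exp(-k*d) = 987*exp(-0.0003*442) = 864.43 m/s
E = 0.5*m*v^2 = 0.5*0.028*864.43^2 = 10461 J

10461 J


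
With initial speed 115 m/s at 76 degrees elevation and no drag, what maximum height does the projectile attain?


H = (v0*sin(theta))^2 / (2g) = (115*sin(76°))^2 / (2*9.81) = 634.6 m

634.6 m


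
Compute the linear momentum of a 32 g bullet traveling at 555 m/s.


p = m*v = 0.032*555 = 17.76 kg·m/s

17.76 kg·m/s


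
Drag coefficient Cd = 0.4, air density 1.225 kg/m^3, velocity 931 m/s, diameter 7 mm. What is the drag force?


A = pi*(d/2)^2 = pi*(7/2000)^2 = 3.84845e-05 m^2
Fd = 0.5*Cd*rho*A*v^2 = 0.5*0.4*1.225*3.84845e-05*931^2 = 8.172 N

8.172 N


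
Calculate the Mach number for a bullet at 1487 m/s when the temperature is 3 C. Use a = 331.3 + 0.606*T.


a = 331.3 + 0.606*(3) = 333.118 m/s
M = v/a = 1487/333.118 = 4.464

4.464


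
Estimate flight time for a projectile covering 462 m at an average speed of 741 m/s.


t = d/v = 462/741 = 0.6235 s

0.6235 s


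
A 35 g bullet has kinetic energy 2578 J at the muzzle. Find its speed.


v = sqrt(2*E/m) = sqrt(2*2578/0.035) = 383.8 m/s

383.8 m/s


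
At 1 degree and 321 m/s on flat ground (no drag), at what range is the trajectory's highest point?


R = v0^2*sin(2*theta)/g = 321^2*sin(2*1°)/9.81 = 366.573 m
apex_dist = R/2 = 366.573/2 = 183.3 m

183.3 m


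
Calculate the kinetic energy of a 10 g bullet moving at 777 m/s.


E = 0.5*m*v^2 = 0.5*0.01*777^2 = 3019 J

3019 J


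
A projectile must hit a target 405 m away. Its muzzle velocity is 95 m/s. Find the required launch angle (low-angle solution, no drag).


sin(2*theta) = R*g/v0^2 = 405*9.81/95^2 = 0.440227, theta = arcsin(0.440227)/2 = 13.06°

13.06 degrees


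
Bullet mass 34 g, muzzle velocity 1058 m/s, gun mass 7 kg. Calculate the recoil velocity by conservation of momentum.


v_recoil = m_p * v_p / m_gun = 0.034 * 1058 / 7 = 5.139 m/s

5.139 m/s


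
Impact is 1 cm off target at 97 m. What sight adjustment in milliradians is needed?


1 mrad subtends 1 cm per 10 m of range, so adj = error_cm / (dist_m / 10) = 1 / (97/10) = 0.1031 mrad

0.1031 mrad


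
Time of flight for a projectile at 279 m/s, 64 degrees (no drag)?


T = 2*v0*sin(theta)/g = 2*279*sin(64°)/9.81 = 51.12 s

51.12 s


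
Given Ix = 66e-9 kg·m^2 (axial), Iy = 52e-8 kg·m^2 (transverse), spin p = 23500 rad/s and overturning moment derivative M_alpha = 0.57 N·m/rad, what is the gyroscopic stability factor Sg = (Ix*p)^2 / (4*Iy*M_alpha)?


Sg = Ix^2 * p^2 / (4 * Iy * M_alpha) = (66e-9)^2 * 23500^2 / (4 * 52e-8 * 0.57) = 2.029

2.029


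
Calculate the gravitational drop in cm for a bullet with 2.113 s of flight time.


drop = 0.5*g*t^2 = 0.5*9.81*2.113^2 = 21.8997 m ≈ 2190 cm

2190 cm


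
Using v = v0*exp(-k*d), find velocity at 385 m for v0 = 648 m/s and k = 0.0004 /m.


v = v0*exp(-k*d) = 648*exp(-0.0004*385) = 555.5 m/s

555.5 m/s


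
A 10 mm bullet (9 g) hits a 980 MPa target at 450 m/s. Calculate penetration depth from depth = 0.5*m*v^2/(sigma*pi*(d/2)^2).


A = pi*(d/2)^2 = pi*(10/2)^2 = 78.5398 mm^2
E = 0.5*m*v^2 = 0.5*0.009*450^2 = 911.25 J
depth = E/(sigma*A) = 911.25 J / (980 MPa * 78.5398 mm^2) = 911.25/(980 * 78.5398) m = 0.0118392 m ≈ 11.84 mm

11.84 mm


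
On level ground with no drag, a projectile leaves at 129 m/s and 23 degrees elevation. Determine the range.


R = v0^2 * sin(2*theta) / g = 129^2 * sin(2*23°) / 9.81 = 1220 m

1220 m


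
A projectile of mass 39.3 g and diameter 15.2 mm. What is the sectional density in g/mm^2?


SD = m/d^2 = 39.3/15.2^2 = 0.1701 g/mm^2

0.1701 g/mm^2


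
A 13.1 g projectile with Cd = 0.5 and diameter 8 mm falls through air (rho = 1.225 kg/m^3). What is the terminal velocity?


A = pi*(d/2)^2 = pi*(8/2000)^2 = 5.02655e-05 m^2
vt = sqrt(2mg/(Cd*rho*A)) = sqrt(2*0.0131*9.81/(0.5 * 1.225 * 5.02655e-05)) = 91.37 m/s

91.37 m/s


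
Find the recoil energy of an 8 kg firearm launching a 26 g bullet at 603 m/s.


v_r = m_p*v_p/m_gun = 0.026*603/8 = 1.95975 m/s, E_r = 0.5*m_gun*v_r^2 = 0.5*8*1.95975^2 = 15.36 J

15.36 J


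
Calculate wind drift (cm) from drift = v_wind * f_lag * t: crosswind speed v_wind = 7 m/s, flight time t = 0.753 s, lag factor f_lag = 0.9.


drift = v_wind * lag * t = 7 * 0.9 * 0.753 = 4.7439 m ≈ 474.4 cm

474.4 cm


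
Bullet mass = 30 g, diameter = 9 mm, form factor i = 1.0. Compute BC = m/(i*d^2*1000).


BC = m/(i*d^2*1000) = 30/(1.0 * 9^2 * 1000) = 0.0003704

0.0003704


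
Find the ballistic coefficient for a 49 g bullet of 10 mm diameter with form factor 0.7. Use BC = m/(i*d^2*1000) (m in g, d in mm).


BC = m/(i*d^2*1000) = 49/(0.7 * 10^2 * 1000) = 0.0007

0.0007


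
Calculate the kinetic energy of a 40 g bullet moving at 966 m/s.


E = 0.5*m*v^2 = 0.5*0.04*966^2 = 18663 J

18663 J


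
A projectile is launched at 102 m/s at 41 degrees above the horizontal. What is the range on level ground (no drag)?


R = v0^2 * sin(2*theta) / g = 102^2 * sin(2*41°) / 9.81 = 1050 m

1050 m


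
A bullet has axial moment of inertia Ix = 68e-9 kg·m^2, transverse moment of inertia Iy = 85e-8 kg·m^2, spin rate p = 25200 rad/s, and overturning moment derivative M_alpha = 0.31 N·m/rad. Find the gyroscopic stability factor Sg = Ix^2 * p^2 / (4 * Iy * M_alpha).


Sg = Ix^2 * p^2 / (4 * Iy * M_alpha) = (68e-9)^2 * 25200^2 / (4 * 85e-8 * 0.31) = 2.786

2.786


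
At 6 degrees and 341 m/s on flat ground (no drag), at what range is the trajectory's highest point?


R = v0^2*sin(2*theta)/g = 341^2*sin(2*6°)/9.81 = 2464.44 m
apex_dist = R/2 = 2464.44/2 = 1232 m

1232 m


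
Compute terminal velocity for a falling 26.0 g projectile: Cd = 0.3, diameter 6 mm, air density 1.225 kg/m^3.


A = pi*(d/2)^2 = pi*(6/2000)^2 = 2.82743e-05 m^2
vt = sqrt(2mg/(Cd*rho*A)) = sqrt(2*0.026*9.81/(0.3 * 1.225 * 2.82743e-05)) = 221.6 m/s

221.6 m/s


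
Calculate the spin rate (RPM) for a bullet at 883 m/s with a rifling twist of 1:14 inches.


twist_m = 14*0.0254 = 0.3556 m
spin = v/twist = 883/0.3556 = 2483.127 rev/s
RPM = spin*60 = 2483.127*60 ≈ 148988 RPM

148988 RPM


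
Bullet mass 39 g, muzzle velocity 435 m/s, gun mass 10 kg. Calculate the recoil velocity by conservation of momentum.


v_recoil = m_p * v_p / m_gun = 0.039 * 435 / 10 = 1.696 m/s

1.696 m/s


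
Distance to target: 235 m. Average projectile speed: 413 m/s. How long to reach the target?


t = d/v = 235/413 = 0.569 s

0.569 s


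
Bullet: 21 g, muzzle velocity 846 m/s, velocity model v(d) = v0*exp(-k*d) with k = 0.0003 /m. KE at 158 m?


v = v0*exp(-k*d) = 846*exp(-0.0003*158) = 806.835 m/s
E = 0.5*m*v^2 = 0.5*0.021*806.835^2 = 6835 J

6835 J


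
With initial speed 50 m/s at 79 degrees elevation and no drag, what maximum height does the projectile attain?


H = (v0*sin(theta))^2 / (2g) = (50*sin(79°))^2 / (2*9.81) = 122.8 m

122.8 m


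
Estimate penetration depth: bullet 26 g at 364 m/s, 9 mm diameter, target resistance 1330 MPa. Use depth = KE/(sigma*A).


A = pi*(d/2)^2 = pi*(9/2)^2 = 63.6173 mm^2
E = 0.5*m*v^2 = 0.5*0.026*364^2 = 1722.45 J
depth = E/(sigma*A) = 1722.45 J / (1330 MPa * 63.6173 mm^2) = 1722.45/(1330 * 63.6173) m = 0.0203573 m ≈ 20.36 mm

20.36 mm


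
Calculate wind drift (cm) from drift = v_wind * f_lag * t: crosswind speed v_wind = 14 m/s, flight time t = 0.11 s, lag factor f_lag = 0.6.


drift = v_wind * lag * t = 14 * 0.6 * 0.11 = 0.924 m ≈ 92.4 cm

92.4 cm


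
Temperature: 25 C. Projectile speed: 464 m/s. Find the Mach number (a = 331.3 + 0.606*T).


a = 331.3 + 0.606*(25) = 346.45 m/s
M = v/a = 464/346.45 = 1.339

1.339


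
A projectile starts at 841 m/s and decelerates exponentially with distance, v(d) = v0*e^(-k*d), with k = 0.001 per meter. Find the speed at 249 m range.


v = v0*exp(-k*d) = 841*exp(-0.001*249) = 655.6 m/s

655.6 m/s


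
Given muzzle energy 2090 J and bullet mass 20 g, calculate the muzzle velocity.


v = sqrt(2*E/m) = sqrt(2*2090/0.02) = 457.2 m/s

457.2 m/s


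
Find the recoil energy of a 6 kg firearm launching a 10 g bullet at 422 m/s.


v_r = m_p*v_p/m_gun = 0.01*422/6 = 0.703333 m/s, E_r = 0.5*m_gun*v_r^2 = 0.5*6*0.703333^2 = 1.484 J

1.484 J


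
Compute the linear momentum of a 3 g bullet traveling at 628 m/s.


p = m*v = 0.003*628 = 1.884 kg·m/s

1.884 kg·m/s


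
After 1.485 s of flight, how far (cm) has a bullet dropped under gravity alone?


drop = 0.5*g*t^2 = 0.5*9.81*1.485^2 = 10.8166 m ≈ 1082 cm

1082 cm


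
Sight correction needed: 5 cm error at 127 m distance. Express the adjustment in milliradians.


1 mrad subtends 1 cm per 10 m of range, so adj = error_cm / (dist_m / 10) = 5 / (127/10) = 0.3937 mrad

0.3937 mrad


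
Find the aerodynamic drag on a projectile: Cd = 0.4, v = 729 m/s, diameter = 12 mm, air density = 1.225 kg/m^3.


A = pi*(d/2)^2 = pi*(12/2000)^2 = 1.13097e-04 m^2
Fd = 0.5*Cd*rho*A*v^2 = 0.5*0.4*1.225*1.13097e-04*729^2 = 14.73 N

14.73 N


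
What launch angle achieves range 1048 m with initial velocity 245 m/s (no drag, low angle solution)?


sin(2*theta) = R*g/v0^2 = 1048*9.81/245^2 = 0.171277, theta = arcsin(0.171277)/2 = 4.931°

4.931 degrees


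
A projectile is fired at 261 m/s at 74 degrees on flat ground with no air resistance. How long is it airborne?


T = 2*v0*sin(theta)/g = 2*261*sin(74°)/9.81 = 51.15 s

51.15 s


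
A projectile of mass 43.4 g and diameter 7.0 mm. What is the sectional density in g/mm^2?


SD = m/d^2 = 43.4/7.0^2 = 0.8857 g/mm^2

0.8857 g/mm^2


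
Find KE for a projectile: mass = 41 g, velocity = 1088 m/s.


E = 0.5*m*v^2 = 0.5*0.041*1088^2 = 24267 J

24267 J


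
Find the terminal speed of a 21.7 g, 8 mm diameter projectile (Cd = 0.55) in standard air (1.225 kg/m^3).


A = pi*(d/2)^2 = pi*(8/2000)^2 = 5.02655e-05 m^2
vt = sqrt(2mg/(Cd*rho*A)) = sqrt(2*0.0217*9.81/(0.55 * 1.225 * 5.02655e-05)) = 112.1 m/s

112.1 m/s


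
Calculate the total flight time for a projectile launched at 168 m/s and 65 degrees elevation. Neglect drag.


T = 2*v0*sin(theta)/g = 2*168*sin(65°)/9.81 = 31.04 s

31.04 s


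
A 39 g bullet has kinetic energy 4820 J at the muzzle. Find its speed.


v = sqrt(2*E/m) = sqrt(2*4820/0.039) = 497.2 m/s

497.2 m/s


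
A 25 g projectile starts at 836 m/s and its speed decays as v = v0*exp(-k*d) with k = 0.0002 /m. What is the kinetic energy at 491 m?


v = v0*exp(-k*d) = 836*exp(-0.0002*491) = 757.807 m/s
E = 0.5*m*v^2 = 0.5*0.025*757.807^2 = 7178 J

7178 J


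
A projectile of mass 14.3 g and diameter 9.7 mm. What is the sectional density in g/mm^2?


SD = m/d^2 = 14.3/9.7^2 = 0.152 g/mm^2

0.152 g/mm^2


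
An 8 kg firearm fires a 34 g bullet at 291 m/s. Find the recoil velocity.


v_recoil = m_p * v_p / m_gun = 0.034 * 291 / 8 = 1.237 m/s

1.237 m/s


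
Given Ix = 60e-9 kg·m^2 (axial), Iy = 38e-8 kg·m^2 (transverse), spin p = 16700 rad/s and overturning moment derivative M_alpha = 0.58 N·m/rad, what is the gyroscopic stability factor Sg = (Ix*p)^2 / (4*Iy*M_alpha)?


Sg = Ix^2 * p^2 / (4 * Iy * M_alpha) = (60e-9)^2 * 16700^2 / (4 * 38e-8 * 0.58) = 1.139

1.139


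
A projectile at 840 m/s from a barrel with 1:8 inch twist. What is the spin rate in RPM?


twist_m = 8*0.0254 = 0.2032 m
spin = v/twist = 840/0.2032 = 4133.858 rev/s
RPM = spin*60 = 4133.858*60 ≈ 248031 RPM

248031 RPM


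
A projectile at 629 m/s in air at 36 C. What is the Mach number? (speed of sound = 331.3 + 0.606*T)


a = 331.3 + 0.606*(36) = 353.116 m/s
M = v/a = 629/353.116 = 1.781

1.781


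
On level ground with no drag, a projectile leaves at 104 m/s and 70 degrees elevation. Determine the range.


R = v0^2 * sin(2*theta) / g = 104^2 * sin(2*70°) / 9.81 = 708.7 m

708.7 m


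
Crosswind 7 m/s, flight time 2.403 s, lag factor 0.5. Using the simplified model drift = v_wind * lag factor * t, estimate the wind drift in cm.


drift = v_wind * lag * t = 7 * 0.5 * 2.403 = 8.4105 m ≈ 841.1 cm

841.1 cm


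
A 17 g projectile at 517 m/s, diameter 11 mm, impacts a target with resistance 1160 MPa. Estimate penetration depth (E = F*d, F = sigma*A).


A = pi*(d/2)^2 = pi*(11/2)^2 = 95.0332 mm^2
E = 0.5*m*v^2 = 0.5*0.017*517^2 = 2271.96 J
depth = E/(sigma*A) = 2271.96 J / (1160 MPa * 95.0332 mm^2) = 2271.96/(1160 * 95.0332) m = 0.0206095 m ≈ 20.61 mm

20.61 mm


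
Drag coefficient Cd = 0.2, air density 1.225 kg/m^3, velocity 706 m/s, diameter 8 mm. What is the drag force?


A = pi*(d/2)^2 = pi*(8/2000)^2 = 5.02655e-05 m^2
Fd = 0.5*Cd*rho*A*v^2 = 0.5*0.2*1.225*5.02655e-05*706^2 = 3.069 N

3.069 N


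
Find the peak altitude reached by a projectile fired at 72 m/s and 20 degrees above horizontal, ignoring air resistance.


H = (v0*sin(theta))^2 / (2g) = (72*sin(20°))^2 / (2*9.81) = 30.91 m

30.91 m


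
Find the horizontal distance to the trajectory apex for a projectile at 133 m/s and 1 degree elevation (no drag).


R = v0^2*sin(2*theta)/g = 133^2*sin(2*1°)/9.81 = 62.9294 m
apex_dist = R/2 = 62.9294/2 = 31.46 m

31.46 m


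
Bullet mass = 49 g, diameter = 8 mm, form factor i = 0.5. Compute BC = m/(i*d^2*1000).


BC = m/(i*d^2*1000) = 49/(0.5 * 8^2 * 1000) = 0.001531

0.001531


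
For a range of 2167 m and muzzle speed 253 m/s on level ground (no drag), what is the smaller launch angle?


sin(2*theta) = R*g/v0^2 = 2167*9.81/253^2 = 0.332114, theta = arcsin(0.332114)/2 = 9.699°

9.699 degrees


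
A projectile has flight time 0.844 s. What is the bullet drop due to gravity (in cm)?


drop = 0.5*g*t^2 = 0.5*9.81*0.844^2 = 3.49401 m ≈ 349.4 cm

349.4 cm


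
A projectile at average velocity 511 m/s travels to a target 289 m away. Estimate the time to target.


t = d/v = 289/511 = 0.5656 s

0.5656 s


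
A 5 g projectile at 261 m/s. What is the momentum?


p = m*v = 0.005*261 = 1.305 kg·m/s

1.305 kg·m/s


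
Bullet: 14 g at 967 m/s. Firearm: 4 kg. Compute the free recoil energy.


v_r = m_p*v_p/m_gun = 0.014*967/4 = 3.3845 m/s, E_r = 0.5*m_gun*v_r^2 = 0.5*4*3.3845^2 = 22.91 J

22.91 J


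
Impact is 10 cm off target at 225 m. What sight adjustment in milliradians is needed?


1 mrad subtends 1 cm per 10 m of range, so adj = error_cm / (dist_m / 10) = 10 / (225/10) = 0.4444 mrad

0.4444 mrad


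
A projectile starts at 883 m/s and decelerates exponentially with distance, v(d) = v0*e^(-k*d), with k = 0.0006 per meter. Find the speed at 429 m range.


v = v0*exp(-k*d) = 883*exp(-0.0006*429) = 682.6 m/s

682.6 m/s


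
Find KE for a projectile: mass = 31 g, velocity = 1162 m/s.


E = 0.5*m*v^2 = 0.5*0.031*1162^2 = 20929 J

20929 J


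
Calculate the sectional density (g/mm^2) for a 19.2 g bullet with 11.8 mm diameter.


SD = m/d^2 = 19.2/11.8^2 = 0.1379 g/mm^2

0.1379 g/mm^2


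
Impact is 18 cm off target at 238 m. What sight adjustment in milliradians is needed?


1 mrad subtends 1 cm per 10 m of range, so adj = error_cm / (dist_m / 10) = 18 / (238/10) = 0.7563 mrad

0.7563 mrad


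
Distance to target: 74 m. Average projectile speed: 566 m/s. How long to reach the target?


t = d/v = 74/566 = 0.1307 s

0.1307 s


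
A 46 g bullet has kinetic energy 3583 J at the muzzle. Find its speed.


v = sqrt(2*E/m) = sqrt(2*3583/0.046) = 394.7 m/s

394.7 m/s


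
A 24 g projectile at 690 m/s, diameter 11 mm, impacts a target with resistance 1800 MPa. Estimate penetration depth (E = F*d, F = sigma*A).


A = pi*(d/2)^2 = pi*(11/2)^2 = 95.0332 mm^2
E = 0.5*m*v^2 = 0.5*0.024*690^2 = 5713.2 J
depth = E/(sigma*A) = 5713.2 J / (1800 MPa * 95.0332 mm^2) = 5713.2/(1800 * 95.0332) m = 0.0333989 m ≈ 33.4 mm

33.4 mm


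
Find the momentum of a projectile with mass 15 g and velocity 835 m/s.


p = m*v = 0.015*835 = 12.53 kg·m/s

12.53 kg·m/s


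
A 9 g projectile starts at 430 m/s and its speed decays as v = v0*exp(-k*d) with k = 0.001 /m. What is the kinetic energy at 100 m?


v = v0*exp(-k*d) = 430*exp(-0.001*100) = 389.08 m/s
E = 0.5*m*v^2 = 0.5*0.009*389.08^2 = 681.2 J

681.2 J


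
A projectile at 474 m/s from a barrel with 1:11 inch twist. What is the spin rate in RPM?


twist_m = 11*0.0254 = 0.2794 m
spin = v/twist = 474/0.2794 = 1696.492 rev/s
RPM = spin*60 = 1696.492*60 ≈ 101790 RPM

101790 RPM


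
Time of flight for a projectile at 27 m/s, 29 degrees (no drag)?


T = 2*v0*sin(theta)/g = 2*27*sin(29°)/9.81 = 2.669 s

2.669 s


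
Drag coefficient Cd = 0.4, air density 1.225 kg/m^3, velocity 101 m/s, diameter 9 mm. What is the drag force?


A = pi*(d/2)^2 = pi*(9/2000)^2 = 6.36173e-05 m^2
Fd = 0.5*Cd*rho*A*v^2 = 0.5*0.4*1.225*6.36173e-05*101^2 = 0.159 N

0.159 N


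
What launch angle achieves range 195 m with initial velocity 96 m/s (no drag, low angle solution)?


sin(2*theta) = R*g/v0^2 = 195*9.81/96^2 = 0.207568, theta = arcsin(0.207568)/2 = 5.99°

5.99 degrees


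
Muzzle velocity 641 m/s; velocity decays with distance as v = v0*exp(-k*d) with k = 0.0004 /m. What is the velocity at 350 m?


v = v0*exp(-k*d) = 641*exp(-0.0004*350) = 557.3 m/s

557.3 m/s


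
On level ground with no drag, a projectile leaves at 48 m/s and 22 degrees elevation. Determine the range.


R = v0^2 * sin(2*theta) / g = 48^2 * sin(2*22°) / 9.81 = 163.1 m

163.1 m


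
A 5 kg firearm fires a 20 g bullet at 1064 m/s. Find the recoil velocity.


v_recoil = m_p * v_p / m_gun = 0.02 * 1064 / 5 = 4.256 m/s

4.256 m/s


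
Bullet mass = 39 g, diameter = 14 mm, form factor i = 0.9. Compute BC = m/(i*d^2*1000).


BC = m/(i*d^2*1000) = 39/(0.9 * 14^2 * 1000) = 0.0002211

0.0002211


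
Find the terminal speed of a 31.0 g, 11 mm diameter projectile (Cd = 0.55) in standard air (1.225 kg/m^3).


A = pi*(d/2)^2 = pi*(11/2000)^2 = 9.50332e-05 m^2
vt = sqrt(2mg/(Cd*rho*A)) = sqrt(2*0.031*9.81/(0.55 * 1.225 * 9.50332e-05)) = 97.46 m/s

97.46 m/s


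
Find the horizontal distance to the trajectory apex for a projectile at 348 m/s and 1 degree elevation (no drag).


R = v0^2*sin(2*theta)/g = 348^2*sin(2*1°)/9.81 = 430.833 m
apex_dist = R/2 = 430.833/2 = 215.4 m

215.4 m


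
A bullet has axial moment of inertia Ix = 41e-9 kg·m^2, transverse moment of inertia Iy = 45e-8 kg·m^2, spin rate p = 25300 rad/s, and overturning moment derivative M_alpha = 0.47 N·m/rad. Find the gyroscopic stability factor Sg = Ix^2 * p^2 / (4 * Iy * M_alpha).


Sg = Ix^2 * p^2 / (4 * Iy * M_alpha) = (41e-9)^2 * 25300^2 / (4 * 45e-8 * 0.47) = 1.272

1.272


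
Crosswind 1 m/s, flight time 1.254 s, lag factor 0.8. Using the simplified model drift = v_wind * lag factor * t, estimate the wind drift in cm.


drift = v_wind * lag * t = 1 * 0.8 * 1.254 = 1.0032 m ≈ 100.3 cm

100.3 cm


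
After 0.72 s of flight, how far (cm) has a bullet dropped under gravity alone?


drop = 0.5*g*t^2 = 0.5*9.81*0.72^2 = 2.54275 m ≈ 254.3 cm

254.3 cm


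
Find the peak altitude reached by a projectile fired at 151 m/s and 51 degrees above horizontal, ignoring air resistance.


H = (v0*sin(theta))^2 / (2g) = (151*sin(51°))^2 / (2*9.81) = 701.9 m

701.9 m


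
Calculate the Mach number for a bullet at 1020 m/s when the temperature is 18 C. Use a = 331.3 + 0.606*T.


a = 331.3 + 0.606*(18) = 342.208 m/s
M = v/a = 1020/342.208 = 2.981

2.981


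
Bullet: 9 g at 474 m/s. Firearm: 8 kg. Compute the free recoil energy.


v_r = m_p*v_p/m_gun = 0.009*474/8 = 0.53325 m/s, E_r = 0.5*m_gun*v_r^2 = 0.5*8*0.53325^2 = 1.137 J

1.137 J


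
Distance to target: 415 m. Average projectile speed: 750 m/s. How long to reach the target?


t = d/v = 415/750 = 0.5533 s

0.5533 s


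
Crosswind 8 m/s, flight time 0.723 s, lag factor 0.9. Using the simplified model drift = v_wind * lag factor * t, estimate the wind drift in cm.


drift = v_wind * lag * t = 8 * 0.9 * 0.723 = 5.2056 m ≈ 520.6 cm

520.6 cm


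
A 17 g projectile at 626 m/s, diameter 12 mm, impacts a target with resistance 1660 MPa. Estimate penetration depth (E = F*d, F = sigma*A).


A = pi*(d/2)^2 = pi*(12/2)^2 = 113.097 mm^2
E = 0.5*m*v^2 = 0.5*0.017*626^2 = 3330.95 J
depth = E/(sigma*A) = 3330.95 J / (1660 MPa * 113.097 mm^2) = 3330.95/(1660 * 113.097) m = 0.0177422 m ≈ 17.74 mm

17.74 mm


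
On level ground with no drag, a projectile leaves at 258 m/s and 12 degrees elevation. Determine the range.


R = v0^2 * sin(2*theta) / g = 258^2 * sin(2*12°) / 9.81 = 2760 m

2760 m


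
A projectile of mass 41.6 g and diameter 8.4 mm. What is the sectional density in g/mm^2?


SD = m/d^2 = 41.6/8.4^2 = 0.5896 g/mm^2

0.5896 g/mm^2


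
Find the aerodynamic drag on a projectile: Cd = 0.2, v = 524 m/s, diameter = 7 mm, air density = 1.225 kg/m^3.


A = pi*(d/2)^2 = pi*(7/2000)^2 = 3.84845e-05 m^2
Fd = 0.5*Cd*rho*A*v^2 = 0.5*0.2*1.225*3.84845e-05*524^2 = 1.294 N

1.294 N


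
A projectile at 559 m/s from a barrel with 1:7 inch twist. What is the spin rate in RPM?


twist_m = 7*0.0254 = 0.1778 m
spin = v/twist = 559/0.1778 = 3143.982 rev/s
RPM = spin*60 = 3143.982*60 ≈ 188639 RPM

188639 RPM


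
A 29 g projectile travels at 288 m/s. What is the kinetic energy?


E = 0.5*m*v^2 = 0.5*0.029*288^2 = 1203 J

1203 J


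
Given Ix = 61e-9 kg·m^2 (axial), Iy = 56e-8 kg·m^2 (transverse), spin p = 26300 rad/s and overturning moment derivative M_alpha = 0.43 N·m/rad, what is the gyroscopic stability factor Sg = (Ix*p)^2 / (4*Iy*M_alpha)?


Sg = Ix^2 * p^2 / (4 * Iy * M_alpha) = (61e-9)^2 * 26300^2 / (4 * 56e-8 * 0.43) = 2.672

2.672


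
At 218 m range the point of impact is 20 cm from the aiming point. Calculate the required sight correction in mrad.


1 mrad subtends 1 cm per 10 m of range, so adj = error_cm / (dist_m / 10) = 20 / (218/10) = 0.9174 mrad

0.9174 mrad


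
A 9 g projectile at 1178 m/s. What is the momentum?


p = m*v = 0.009*1178 = 10.6 kg·m/s

10.6 kg·m/s


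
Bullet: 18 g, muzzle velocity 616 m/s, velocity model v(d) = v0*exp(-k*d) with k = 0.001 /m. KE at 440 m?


v = v0*exp(-k*d) = 616*exp(-0.001*440) = 396.726 m/s
E = 0.5*m*v^2 = 0.5*0.018*396.726^2 = 1417 J

1417 J


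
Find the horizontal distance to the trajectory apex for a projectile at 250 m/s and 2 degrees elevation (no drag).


R = v0^2*sin(2*theta)/g = 250^2*sin(2*2°)/9.81 = 444.422 m
apex_dist = R/2 = 444.422/2 = 222.2 m

222.2 m


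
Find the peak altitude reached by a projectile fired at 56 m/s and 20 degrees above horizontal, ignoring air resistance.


H = (v0*sin(theta))^2 / (2g) = (56*sin(20°))^2 / (2*9.81) = 18.7 m

18.7 m


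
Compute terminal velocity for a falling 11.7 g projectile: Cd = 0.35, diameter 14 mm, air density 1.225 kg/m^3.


A = pi*(d/2)^2 = pi*(14/2000)^2 = 1.53938e-04 m^2
vt = sqrt(2mg/(Cd*rho*A)) = sqrt(2*0.0117*9.81/(0.35 * 1.225 * 1.53938e-04)) = 58.97 m/s

58.97 m/s


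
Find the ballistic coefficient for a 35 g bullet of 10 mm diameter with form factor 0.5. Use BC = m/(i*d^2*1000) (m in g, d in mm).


BC = m/(i*d^2*1000) = 35/(0.5 * 10^2 * 1000) = 0.0007

0.0007


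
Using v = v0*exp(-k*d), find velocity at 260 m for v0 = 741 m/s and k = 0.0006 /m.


v = v0*exp(-k*d) = 741*exp(-0.0006*260) = 634 m/s

634 m/s


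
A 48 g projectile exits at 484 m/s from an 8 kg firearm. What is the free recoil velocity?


v_recoil = m_p * v_p / m_gun = 0.048 * 484 / 8 = 2.904 m/s

2.904 m/s


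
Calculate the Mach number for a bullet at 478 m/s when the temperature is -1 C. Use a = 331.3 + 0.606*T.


a = 331.3 + 0.606*(-1) = 330.694 m/s
M = v/a = 478/330.694 = 1.445

1.445


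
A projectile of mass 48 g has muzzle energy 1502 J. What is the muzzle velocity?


v = sqrt(2*E/m) = sqrt(2*1502/0.048) = 250.2 m/s

250.2 m/s


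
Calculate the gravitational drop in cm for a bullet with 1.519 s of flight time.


drop = 0.5*g*t^2 = 0.5*9.81*1.519^2 = 11.3176 m ≈ 1132 cm

1132 cm


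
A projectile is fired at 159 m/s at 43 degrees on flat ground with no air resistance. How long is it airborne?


T = 2*v0*sin(theta)/g = 2*159*sin(43°)/9.81 = 22.11 s

22.11 s
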